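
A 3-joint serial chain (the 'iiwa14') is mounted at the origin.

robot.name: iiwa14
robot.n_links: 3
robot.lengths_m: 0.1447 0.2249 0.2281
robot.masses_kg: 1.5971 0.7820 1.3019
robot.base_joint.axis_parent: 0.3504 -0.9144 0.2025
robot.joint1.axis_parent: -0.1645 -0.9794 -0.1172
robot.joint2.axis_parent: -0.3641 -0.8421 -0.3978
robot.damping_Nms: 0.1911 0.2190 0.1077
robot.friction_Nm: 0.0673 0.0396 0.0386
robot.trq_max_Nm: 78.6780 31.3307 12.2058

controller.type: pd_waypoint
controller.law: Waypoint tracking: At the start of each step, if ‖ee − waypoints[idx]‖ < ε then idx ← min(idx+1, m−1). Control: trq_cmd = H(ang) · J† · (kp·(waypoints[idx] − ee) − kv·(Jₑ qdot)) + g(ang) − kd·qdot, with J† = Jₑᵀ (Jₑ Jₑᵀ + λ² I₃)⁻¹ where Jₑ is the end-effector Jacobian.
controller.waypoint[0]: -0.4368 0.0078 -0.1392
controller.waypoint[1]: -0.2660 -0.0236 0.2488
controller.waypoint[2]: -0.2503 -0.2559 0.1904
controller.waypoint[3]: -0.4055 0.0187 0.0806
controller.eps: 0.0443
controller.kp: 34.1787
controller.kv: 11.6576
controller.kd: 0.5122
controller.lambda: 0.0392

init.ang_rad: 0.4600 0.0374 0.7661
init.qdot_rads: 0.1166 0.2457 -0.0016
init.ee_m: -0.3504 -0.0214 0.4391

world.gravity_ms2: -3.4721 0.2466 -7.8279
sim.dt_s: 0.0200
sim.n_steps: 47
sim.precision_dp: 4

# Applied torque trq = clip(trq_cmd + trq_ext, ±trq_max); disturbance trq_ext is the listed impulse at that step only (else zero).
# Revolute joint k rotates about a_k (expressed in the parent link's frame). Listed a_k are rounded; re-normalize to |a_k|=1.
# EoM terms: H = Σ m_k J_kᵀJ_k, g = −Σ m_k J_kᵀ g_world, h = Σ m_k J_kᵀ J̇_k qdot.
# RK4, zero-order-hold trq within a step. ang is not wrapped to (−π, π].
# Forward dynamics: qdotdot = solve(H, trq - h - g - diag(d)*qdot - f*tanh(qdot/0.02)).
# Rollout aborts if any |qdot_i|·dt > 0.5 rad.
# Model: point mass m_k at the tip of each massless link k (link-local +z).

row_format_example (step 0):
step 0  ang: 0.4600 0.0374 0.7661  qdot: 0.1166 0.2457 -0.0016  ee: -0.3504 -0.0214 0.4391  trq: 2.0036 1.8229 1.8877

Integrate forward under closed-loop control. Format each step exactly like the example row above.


step 1  ang: 0.4697 0.0310 0.7895  qdot: 0.8187 -0.7773 2.1955  ee: -0.3537 -0.0212 0.4341  trq: -0.7184 0.5191 -0.0561
step 2  ang: 0.4849 0.0243 0.8260  qdot: 0.7181 0.0569 1.5133  ee: -0.3595 -0.0204 0.4252  trq: -2.4694 -1.2597 -0.0939
step 3  ang: 0.5014 0.0250 0.8602  qdot: 0.9256 0.0287 1.8799  ee: -0.3674 -0.0194 0.4141  trq: -4.0164 -2.2515 -0.6413
step 4  ang: 0.5205 0.0280 0.8965  qdot: 0.9838 0.2742 1.7535  ee: -0.3764 -0.0185 0.4008  trq: -5.1870 -3.1380 -0.8003
step 5  ang: 0.5410 0.0345 0.9316  qdot: 1.0686 0.3834 1.7384  ee: -0.3861 -0.0176 0.3860  trq: -6.1498 -3.7708 -0.9634
step 6  ang: 0.5629 0.0433 0.9656  qdot: 1.1249 0.4997 1.6569  ee: -0.3960 -0.0168 0.3700  trq: -6.9238 -4.2712 -1.0379
step 7  ang: 0.5859 0.0541 0.9980  qdot: 1.1727 0.5854 1.5746  ee: -0.4059 -0.0161 0.3530  trq: -7.5577 -4.6521 -1.0755
step 8  ang: 0.6097 0.0665 1.0287  qdot: 1.2085 0.6563 1.4802  ee: -0.4154 -0.0154 0.3353  trq: -8.0778 -4.9459 -1.0774
step 9  ang: 0.6342 0.0802 1.0574  qdot: 1.2352 0.7116 1.3819  ee: -0.4245 -0.0149 0.3170  trq: -8.5066 -5.1697 -1.0548
step 10  ang: 0.6591 0.0948 1.0841  qdot: 1.2534 0.7539 1.2816  ee: -0.4329 -0.0144 0.2984  trq: -8.8604 -5.3379 -1.0130
step 11  ang: 0.6843 0.1101 1.1088  qdot: 1.2642 0.7846 1.1816  ee: -0.4407 -0.0140 0.2796  trq: -9.1518 -5.4607 -0.9571
step 12  ang: 0.7096 0.1260 1.1316  qdot: 1.2683 0.8051 1.0834  ee: -0.4478 -0.0136 0.2608  trq: -9.3902 -5.5460 -0.8906
step 13  ang: 0.7350 0.1422 1.1524  qdot: 1.2664 0.8166 0.9885  ee: -0.4541 -0.0133 0.2420  trq: -9.5832 -5.6001 -0.8164
step 14  ang: 0.7602 0.1585 1.1714  qdot: 1.2589 0.8202 0.8976  ee: -0.4597 -0.0129 0.2235  trq: -9.7365 -5.6277 -0.7369
step 15  ang: 0.7853 0.1748 1.1885  qdot: 1.2463 0.8169 0.8116  ee: -0.4645 -0.0126 0.2052  trq: -9.8549 -5.6328 -0.6542
step 16  ang: 0.8101 0.1911 1.2040  qdot: 1.2292 0.8077 0.7307  ee: -0.4687 -0.0123 0.1873  trq: -9.9424 -5.6188 -0.5697
step 17  ang: 0.8345 0.2070 1.2180  qdot: 1.2078 0.7935 0.6554  ee: -0.4722 -0.0120 0.1699  trq: -10.0022 -5.5884 -0.4848
step 18  ang: 0.8584 0.2227 1.2305  qdot: 1.1827 0.7753 0.5857  ee: -0.4750 -0.0116 0.1530  trq: -10.0375 -5.5441 -0.4005
step 19  ang: 0.8818 0.2380 1.2416  qdot: 1.1542 0.7537 0.5217  ee: -0.4773 -0.0113 0.1366  trq: -10.0508 -5.4880 -0.3178
step 20  ang: 0.9046 0.2528 1.2515  qdot: 1.1228 0.7296 0.4633  ee: -0.4790 -0.0110 0.1209  trq: -10.0448 -5.4221 -0.2372
step 21  ang: 0.9267 0.2671 1.2603  qdot: 1.0889 0.7036 0.4102  ee: -0.4803 -0.0106 0.1057  trq: -10.0218 -5.3482 -0.1593
step 22  ang: 0.9481 0.2809 1.2681  qdot: 1.0530 0.6762 0.3622  ee: -0.4811 -0.0102 0.0912  trq: -9.9840 -5.2678 -0.0844
step 23  ang: 0.9688 0.2941 1.2750  qdot: 1.0154 0.6480 0.3190  ee: -0.4815 -0.0098 0.0774  trq: -9.9334 -5.1822 -0.0129
step 24  ang: 0.9888 0.3068 1.2810  qdot: 0.9766 0.6193 0.2804  ee: -0.4816 -0.0093 0.0642  trq: -9.8720 -5.0928 0.0553
step 25  ang: 1.0079 0.3189 1.2863  qdot: 0.9370 0.5905 0.2458  ee: -0.4814 -0.0089 0.0516  trq: -9.8017 -5.0007 0.1200
step 26  ang: 1.0263 0.3304 1.2910  qdot: 0.8969 0.5619 0.2151  ee: -0.4810 -0.0084 0.0397  trq: -9.7242 -4.9069 0.1811
step 27  ang: 1.0438 0.3413 1.2950  qdot: 0.8566 0.5337 0.1879  ee: -0.4803 -0.0079 0.0284  trq: -9.6409 -4.8123 0.2388
step 28  ang: 1.0606 0.3517 1.2986  qdot: 0.8165 0.5062 0.1638  ee: -0.4795 -0.0074 0.0178  trq: -9.5534 -4.7176 0.2932
step 29  ang: 1.0765 0.3615 1.3017  qdot: 0.7768 0.4794 0.1426  ee: -0.4785 -0.0069 0.0077  trq: -9.4629 -4.6235 0.3443
step 30  ang: 1.0916 0.3709 1.3044  qdot: 0.7377 0.4535 0.1238  ee: -0.4774 -0.0063 -0.0017  trq: -9.3705 -4.5307 0.3924
step 31  ang: 1.1060 0.3797 1.3067  qdot: 0.6995 0.4285 0.1073  ee: -0.4763 -0.0058 -0.0106  trq: -9.2772 -4.4395 0.4374
step 32  ang: 1.1197 0.3880 1.3087  qdot: 0.6622 0.4045 0.0929  ee: -0.4750 -0.0053 -0.0190  trq: -9.1839 -4.3504 0.4796
step 33  ang: 1.1325 0.3959 1.3105  qdot: 0.6260 0.3815 0.0802  ee: -0.4737 -0.0047 -0.0268  trq: -9.0914 -4.2637 0.5192
step 34  ang: 1.1447 0.4033 1.3120  qdot: 0.5911 0.3596 0.0690  ee: -0.4724 -0.0042 -0.0342  trq: -9.0002 -4.1797 0.5562
step 35  ang: 1.1562 0.4102 1.3133  qdot: 0.5575 0.3386 0.0593  ee: -0.4711 -0.0037 -0.0411  trq: -8.9109 -4.0986 0.5909
step 36  ang: 1.1670 0.4168 1.3144  qdot: 0.5252 0.3187 0.0509  ee: -0.4697 -0.0032 -0.0476  trq: -8.8239 -4.0205 0.6232
step 37  ang: 1.1773 0.4230 1.3154  qdot: 0.4944 0.2997 0.0437  ee: -0.4684 -0.0027 -0.0536  trq: -8.7396 -3.9454 0.6533
step 38  ang: 1.1869 0.4288 1.3162  qdot: 0.4650 0.2816 0.0377  ee: -0.4671 -0.0022 -0.0593  trq: -8.6581 -3.8735 0.6813
step 39  ang: 1.1959 0.4343 1.3170  qdot: 0.4372 0.2643 0.0327  ee: -0.4658 -0.0017 -0.0646  trq: -8.5797 -3.8048 0.7073
step 40  ang: 1.2044 0.4394 1.3176  qdot: 0.4107 0.2479 0.0287  ee: -0.4645 -0.0013 -0.0695  trq: -8.5044 -3.7392 0.7313
step 41  ang: 1.2123 0.4442 1.3181  qdot: 0.3857 0.2323 0.0255  ee: -0.4633 -0.0008 -0.0741  trq: -8.4324 -3.6769 0.7536
step 42  ang: 1.2198 0.4487 1.3186  qdot: 0.3620 0.2176 0.0229  ee: -0.4621 -0.0004 -0.0785  trq: -8.3637 -3.6176 0.7743
step 43  ang: 1.2268 0.4529 1.3191  qdot: 0.3396 0.2037 0.0208  ee: -0.4610 0.0000 -0.0825  trq: -8.2982 -3.5615 0.7936
step 44  ang: 1.2334 0.4568 1.3195  qdot: 0.3184 0.1906 0.0191  ee: -0.4598 0.0004 -0.0862  trq: -8.2360 -3.5084 0.8116
step 45  ang: 1.2396 0.4605 1.3199  qdot: 0.2985 0.1783 0.0176  ee: -0.4588 0.0008 -0.0897  trq: -8.1769 -3.4581 0.8284
step 46  ang: 1.2454 0.4640 1.3202  qdot: 0.2797 0.1668 0.0164  ee: -0.4578 0.0012 -0.0930  trq: -8.1210 -3.4106 0.8441
step 47  ang: 1.2508 0.4672 1.3206  qdot: 0.2620 0.1560 0.0154  ee: -0.4568 0.0015 -0.0961


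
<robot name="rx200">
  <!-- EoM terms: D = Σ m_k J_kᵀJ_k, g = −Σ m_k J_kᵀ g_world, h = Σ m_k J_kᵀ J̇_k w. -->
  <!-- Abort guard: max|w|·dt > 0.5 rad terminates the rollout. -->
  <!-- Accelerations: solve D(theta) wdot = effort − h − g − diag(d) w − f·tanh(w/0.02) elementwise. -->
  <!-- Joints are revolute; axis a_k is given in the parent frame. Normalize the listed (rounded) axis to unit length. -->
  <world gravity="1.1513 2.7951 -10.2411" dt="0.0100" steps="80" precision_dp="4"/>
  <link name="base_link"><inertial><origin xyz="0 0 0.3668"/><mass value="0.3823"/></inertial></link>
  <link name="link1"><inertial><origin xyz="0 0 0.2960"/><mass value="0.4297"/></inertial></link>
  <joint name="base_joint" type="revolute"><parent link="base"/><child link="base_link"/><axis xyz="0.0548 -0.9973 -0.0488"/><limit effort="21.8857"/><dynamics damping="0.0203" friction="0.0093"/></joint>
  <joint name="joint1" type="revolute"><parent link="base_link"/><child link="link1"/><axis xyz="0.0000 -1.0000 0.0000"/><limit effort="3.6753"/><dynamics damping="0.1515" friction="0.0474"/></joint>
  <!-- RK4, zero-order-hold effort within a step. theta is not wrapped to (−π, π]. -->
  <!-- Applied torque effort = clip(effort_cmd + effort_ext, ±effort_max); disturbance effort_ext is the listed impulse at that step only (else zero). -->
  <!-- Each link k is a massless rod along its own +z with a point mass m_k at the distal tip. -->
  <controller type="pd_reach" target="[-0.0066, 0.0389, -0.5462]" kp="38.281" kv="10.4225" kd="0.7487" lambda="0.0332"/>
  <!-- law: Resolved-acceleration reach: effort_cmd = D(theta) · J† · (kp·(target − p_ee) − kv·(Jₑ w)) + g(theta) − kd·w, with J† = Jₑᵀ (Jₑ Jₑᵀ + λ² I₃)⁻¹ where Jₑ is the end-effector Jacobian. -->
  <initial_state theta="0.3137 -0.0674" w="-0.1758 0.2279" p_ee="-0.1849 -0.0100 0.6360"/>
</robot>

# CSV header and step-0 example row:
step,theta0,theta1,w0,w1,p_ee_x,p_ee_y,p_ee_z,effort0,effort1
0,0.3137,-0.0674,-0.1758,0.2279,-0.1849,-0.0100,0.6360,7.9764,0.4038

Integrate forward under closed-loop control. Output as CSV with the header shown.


step,theta0,theta1,w0,w1,p_ee_x,p_ee_y,p_ee_z,effort0,effort1
1,0.3188,-0.0794,1.1515,-2.5206,-0.1847,-0.0102,0.6359,7.5317,2.3656
2,0.3319,-0.1042,1.4691,-2.4423,-0.1858,-0.0106,0.6352,8.1137,1.9767
3,0.3495,-0.1317,2.0515,-3.0453,-0.1890,-0.0112,0.6337,8.2706,2.1264
4,0.3726,-0.1642,2.5742,-3.4513,-0.1942,-0.0120,0.6313,8.0975,2.0922
5,0.4008,-0.2004,3.0620,-3.7661,-0.2015,-0.0129,0.6278,7.4730,1.9752
6,0.4335,-0.2388,3.4740,-3.9225,-0.2107,-0.0139,0.6233,6.4858,1.7389
7,0.4699,-0.2782,3.8030,-3.9400,-0.2219,-0.0150,0.6177,5.3006,1.4178
8,0.5092,-0.3171,4.0558,-3.8601,-0.2346,-0.0161,0.6109,4.0766,1.0579
9,0.5507,-0.3551,4.2462,-3.7265,-0.2488,-0.0173,0.6030,2.9187,0.6995
10,0.5938,-0.3915,4.3878,-3.5706,-0.2640,-0.0184,0.5940,1.8780,0.3673
11,0.6382,-0.4264,4.4918,-3.4109,-0.2800,-0.0196,0.5840,0.9702,0.0724
12,0.6835,-0.4597,4.5667,-3.2570,-0.2965,-0.0206,0.5731,0.1912,-0.1826
13,0.7294,-0.4916,4.6190,-3.1128,-0.3134,-0.0216,0.5612,-0.4713,-0.3999
14,0.7758,-0.5220,4.6537,-2.9796,-0.3303,-0.0226,0.5484,-1.0327,-0.5835
15,0.8224,-0.5512,4.6746,-2.8569,-0.3472,-0.0235,0.5348,-1.5081,-0.7380
16,0.8692,-0.5792,4.6848,-2.7437,-0.3639,-0.0243,0.5204,-1.9114,-0.8680
17,0.9160,-0.6061,4.6866,-2.6390,-0.3804,-0.0250,0.5053,-2.2545,-0.9774
18,0.9629,-0.6320,4.6818,-2.5413,-0.3964,-0.0257,0.4895,-2.5477,-1.0701
19,1.0096,-0.6569,4.6719,-2.4495,-0.4119,-0.0263,0.4730,-2.7996,-1.1489
20,1.0563,-0.6810,4.6581,-2.3626,-0.4269,-0.0268,0.4559,-3.0173,-1.2165
21,1.1027,-0.7042,4.6411,-2.2796,-0.4414,-0.0272,0.4383,-3.2065,-1.2751
22,1.1491,-0.7266,4.6217,-2.1998,-0.4552,-0.0276,0.4202,-3.3721,-1.3264
23,1.1952,-0.7482,4.6005,-2.1226,-0.4683,-0.0279,0.4015,-3.5179,-1.3719
24,1.2410,-0.7690,4.5776,-2.0472,-0.4808,-0.0281,0.3824,-3.6471,-1.4128
25,1.2867,-0.7891,4.5536,-1.9735,-0.4925,-0.0282,0.3630,-3.7622,-1.4500
26,1.3321,-0.8085,4.5284,-1.9008,-0.5036,-0.0283,0.3431,-3.8654,-1.4843
27,1.3773,-0.8271,4.5022,-1.8291,-0.5139,-0.0283,0.3229,-3.9584,-1.5164
28,1.4221,-0.8451,4.4752,-1.7580,-0.5235,-0.0282,0.3024,-4.0423,-1.5467
29,1.4668,-0.8623,4.4472,-1.6874,-0.5323,-0.0280,0.2817,-4.1185,-1.5757
30,1.5111,-0.8788,4.4184,-1.6172,-0.5403,-0.0278,0.2607,-4.1876,-1.6036
31,1.5551,-0.8946,4.3885,-1.5474,-0.5476,-0.0275,0.2396,-4.2504,-1.6306
32,1.5988,-0.9098,4.3577,-1.4779,-0.5542,-0.0271,0.2183,-4.3074,-1.6569
33,1.6423,-0.9242,4.3258,-1.4086,-0.5599,-0.0267,0.1968,-4.3591,-1.6826
34,1.6854,-0.9380,4.2928,-1.3398,-0.5650,-0.0262,0.1753,-4.4057,-1.7078
35,1.7281,-0.9510,4.2585,-1.2713,-0.5692,-0.0257,0.1537,-4.4476,-1.7325
36,1.7705,-0.9634,4.2229,-1.2033,-0.5727,-0.0251,0.1320,-4.4848,-1.7567
37,1.8126,-0.9751,4.1859,-1.1359,-0.5755,-0.0244,0.1104,-4.5176,-1.7804
38,1.8542,-0.9861,4.1474,-1.0691,-0.5775,-0.0237,0.0889,-4.5460,-1.8035
39,1.8955,-0.9965,4.1074,-1.0032,-0.5788,-0.0229,0.0674,-4.5701,-1.8259
40,1.9364,-1.0062,4.0658,-0.9382,-0.5794,-0.0221,0.0460,-4.5900,-1.8477
41,1.9768,-1.0153,4.0226,-0.8743,-0.5793,-0.0213,0.0247,-4.6057,-1.8687
42,2.0168,-1.0237,3.9778,-0.8115,-0.5785,-0.0204,0.0036,-4.6172,-1.8889
43,2.0564,-1.0315,3.9313,-0.7500,-0.5771,-0.0194,-0.0173,-4.6246,-1.9081
44,2.0955,-1.0387,3.8831,-0.6900,-0.5749,-0.0185,-0.0380,-4.6278,-1.9263
45,2.1340,-1.0454,3.8332,-0.6316,-0.5722,-0.0174,-0.0584,-4.6269,-1.9434
46,2.1721,-1.0514,3.7817,-0.5748,-0.5688,-0.0164,-0.0785,-4.6219,-1.9593
47,2.2097,-1.0569,3.7285,-0.5199,-0.5648,-0.0153,-0.0983,-4.6128,-1.9740
48,2.2467,-1.0618,3.6738,-0.4668,-0.5603,-0.0142,-0.1177,-4.5996,-1.9873
49,2.2831,-1.0662,3.6176,-0.4158,-0.5552,-0.0131,-0.1368,-4.5824,-1.9992
50,2.3190,-1.0701,3.5599,-0.3668,-0.5496,-0.0120,-0.1555,-4.5613,-2.0096
51,2.3543,-1.0736,3.5009,-0.3200,-0.5435,-0.0108,-0.1739,-4.5362,-2.0186
52,2.3891,-1.0766,3.4405,-0.2753,-0.5369,-0.0096,-0.1917,-4.5072,-2.0259
53,2.4232,-1.0791,3.3790,-0.2329,-0.5300,-0.0084,-0.2092,-4.4745,-2.0318
54,2.4566,-1.0813,3.3164,-0.1928,-0.5226,-0.0072,-0.2261,-4.4381,-2.0360
55,2.4895,-1.0830,3.2528,-0.1549,-0.5148,-0.0060,-0.2426,-4.3981,-2.0386
56,2.5217,-1.0844,3.1884,-0.1193,-0.5067,-0.0048,-0.2587,-4.3547,-2.0397
57,2.5533,-1.0854,3.1233,-0.0860,-0.4983,-0.0036,-0.2742,-4.3078,-2.0391
58,2.5842,-1.0861,3.0575,-0.0551,-0.4896,-0.0024,-0.2892,-4.2578,-2.0369
59,2.6144,-1.0865,2.9916,-0.0273,-0.4806,-0.0013,-0.3037,-4.2049,-2.0324
60,2.6440,-1.0867,2.9274,-0.0081,-0.4715,-0.0001,-0.3177,-4.1505,-2.0201
61,2.6730,-1.0867,2.8654,0.0010,-0.4621,0.0011,-0.3312,-4.0951,-1.9990
62,2.7013,-1.0867,2.8032,0.0081,-0.4525,0.0023,-0.3441,-4.0367,-1.9764
63,2.7291,-1.0866,2.7404,0.0153,-0.4428,0.0034,-0.3566,-3.9752,-1.9545
64,2.7561,-1.0864,2.6768,0.0232,-0.4330,0.0045,-0.3684,-3.9105,-1.9337
65,2.7826,-1.0861,2.6124,0.0323,-0.4231,0.0056,-0.3798,-3.8429,-1.9145
66,2.8084,-1.0857,2.5476,0.0424,-0.4132,0.0067,-0.3907,-3.7726,-1.8967
67,2.8335,-1.0852,2.4824,0.0529,-0.4032,0.0078,-0.4010,-3.7001,-1.8800
68,2.8581,-1.0847,2.4174,0.0632,-0.3933,0.0088,-0.4109,-3.6258,-1.8635
69,2.8819,-1.0840,2.3527,0.0727,-0.3833,0.0099,-0.4203,-3.5500,-1.8469
70,2.9051,-1.0832,2.2886,0.0811,-0.3734,0.0109,-0.4293,-3.4730,-1.8299
71,2.9277,-1.0824,2.2253,0.0885,-0.3636,0.0118,-0.4378,-3.3951,-1.8123
72,2.9496,-1.0815,2.1627,0.0946,-0.3539,0.0128,-0.4459,-3.3166,-1.7942
73,2.9710,-1.0805,2.1011,0.0997,-0.3442,0.0137,-0.4536,-3.2375,-1.7756
74,2.9917,-1.0795,2.0405,0.1036,-0.3346,0.0146,-0.4609,-3.1580,-1.7566
75,3.0118,-1.0784,1.9809,0.1067,-0.3252,0.0155,-0.4678,-3.0785,-1.7373
76,3.0313,-1.0774,1.9224,0.1088,-0.3159,0.0163,-0.4743,-2.9989,-1.7176
77,3.0502,-1.0763,1.8649,0.1100,-0.3068,0.0172,-0.4804,-2.9195,-1.6977
78,3.0686,-1.0752,1.8087,0.1106,-0.2977,0.0180,-0.4863,-2.8403,-1.6776
79,3.0864,-1.0741,1.7536,0.1104,-0.2889,0.0187,-0.4918,-2.7617,-1.6575
80,3.1037,-1.0730,1.6998,0.1096,-0.2802,0.0195,-0.4969,,


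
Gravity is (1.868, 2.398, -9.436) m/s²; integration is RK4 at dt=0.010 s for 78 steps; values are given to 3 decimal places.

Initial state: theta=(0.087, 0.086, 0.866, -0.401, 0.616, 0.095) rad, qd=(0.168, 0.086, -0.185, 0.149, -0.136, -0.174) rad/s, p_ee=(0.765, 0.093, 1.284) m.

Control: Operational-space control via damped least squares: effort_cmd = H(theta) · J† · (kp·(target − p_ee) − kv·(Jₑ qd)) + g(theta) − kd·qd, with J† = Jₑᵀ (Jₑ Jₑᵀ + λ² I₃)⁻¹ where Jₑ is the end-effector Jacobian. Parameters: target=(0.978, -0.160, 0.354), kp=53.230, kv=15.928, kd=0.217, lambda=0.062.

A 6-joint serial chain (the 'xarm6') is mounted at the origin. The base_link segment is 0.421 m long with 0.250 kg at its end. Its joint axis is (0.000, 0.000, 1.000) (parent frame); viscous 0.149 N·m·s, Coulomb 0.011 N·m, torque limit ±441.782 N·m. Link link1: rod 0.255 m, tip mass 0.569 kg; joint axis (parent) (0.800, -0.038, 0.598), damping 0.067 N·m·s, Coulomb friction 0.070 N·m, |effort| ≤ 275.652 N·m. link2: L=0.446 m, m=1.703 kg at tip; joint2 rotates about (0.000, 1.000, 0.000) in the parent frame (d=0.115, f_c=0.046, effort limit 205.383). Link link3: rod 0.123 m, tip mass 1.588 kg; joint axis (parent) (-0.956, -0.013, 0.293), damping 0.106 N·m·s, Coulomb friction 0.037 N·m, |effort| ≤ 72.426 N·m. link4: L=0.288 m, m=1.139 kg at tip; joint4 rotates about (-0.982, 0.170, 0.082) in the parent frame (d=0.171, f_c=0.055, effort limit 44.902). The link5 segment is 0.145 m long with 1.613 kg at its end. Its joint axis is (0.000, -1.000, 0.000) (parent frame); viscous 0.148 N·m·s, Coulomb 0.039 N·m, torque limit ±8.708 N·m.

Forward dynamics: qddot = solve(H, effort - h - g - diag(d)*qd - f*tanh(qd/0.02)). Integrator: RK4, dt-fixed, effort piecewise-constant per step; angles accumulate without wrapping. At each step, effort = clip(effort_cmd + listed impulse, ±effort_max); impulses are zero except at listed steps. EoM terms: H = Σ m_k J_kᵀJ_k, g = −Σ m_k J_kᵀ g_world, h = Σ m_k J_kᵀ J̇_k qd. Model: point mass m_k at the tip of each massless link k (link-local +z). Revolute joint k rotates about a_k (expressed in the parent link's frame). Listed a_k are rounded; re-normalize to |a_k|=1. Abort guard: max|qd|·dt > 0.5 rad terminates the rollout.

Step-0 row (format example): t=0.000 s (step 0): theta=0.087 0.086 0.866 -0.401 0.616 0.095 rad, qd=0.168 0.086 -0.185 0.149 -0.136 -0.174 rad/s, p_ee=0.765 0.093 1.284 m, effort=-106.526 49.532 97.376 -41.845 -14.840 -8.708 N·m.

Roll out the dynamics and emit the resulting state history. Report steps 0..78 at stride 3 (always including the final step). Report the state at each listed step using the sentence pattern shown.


t=0.030 s (step 3): theta=0.052 0.114 0.879 -0.388 0.669 0.087 rad, qd=-2.244 1.931 1.032 1.027 2.934 -0.830 rad/s, p_ee=0.769 0.090 1.269 m, effort=-70.626 31.189 41.070 -26.414 -10.614 -4.220 N·m.
t=0.060 s (step 6): theta=-0.040 0.193 0.928 -0.328 0.758 0.039 rad, qd=-3.671 3.259 2.202 2.817 2.699 -2.346 rad/s, p_ee=0.781 0.077 1.226 m, effort=-31.528 10.076 8.318 -12.678 -6.067 -1.103 N·m.
t=0.090 s (step 9): theta=-0.158 0.295 1.009 -0.236 0.825 -0.038 rad, qd=-4.074 3.428 3.191 2.962 1.882 -2.578 rad/s, p_ee=0.793 0.056 1.165 m, effort=-2.981 -0.571 -10.321 -2.816 -3.087 0.723 N·m.
t=0.120 s (step 12): theta=-0.277 0.391 1.114 -0.163 0.875 -0.103 rad, qd=-3.820 2.929 3.717 1.790 1.462 -1.687 rad/s, p_ee=0.801 0.030 1.095 m, effort=9.902 -0.129 -22.886 3.204 -1.198 1.800 N·m.
t=0.150 s (step 15): theta=-0.385 0.469 1.228 -0.126 0.911 -0.139 rad, qd=-3.359 2.232 3.842 0.786 0.942 -0.669 rad/s, p_ee=0.810 0.003 1.024 m, effort=12.837 5.085 -32.920 7.159 0.629 2.473 N·m.
t=0.180 s (step 18): theta=-0.478 0.526 1.342 -0.112 0.930 -0.147 rad, qd=-2.826 1.542 3.687 0.273 0.283 0.111 rad/s, p_ee=0.821 -0.022 0.954 m, effort=11.281 10.882 -41.038 9.971 2.464 2.887 N·m.
t=0.210 s (step 21): theta=-0.554 0.564 1.448 -0.108 0.929 -0.136 rad, qd=-2.243 0.952 3.340 0.009 -0.283 0.599 rad/s, p_ee=0.833 -0.044 0.887 m, effort=8.203 15.557 -47.296 11.882 3.980 3.145 N·m.
t=0.240 s (step 24): theta=-0.613 0.585 1.541 -0.109 0.914 -0.114 rad, qd=-1.665 0.441 2.899 -0.029 -0.765 0.887 rad/s, p_ee=0.845 -0.064 0.824 m, effort=4.849 18.589 -51.585 12.909 5.030 3.273 N·m.
t=0.270 s (step 27): theta=-0.654 0.593 1.621 -0.111 0.886 -0.086 rad, qd=-1.118 0.089 2.432 -0.076 -1.076 0.989 rad/s, p_ee=0.857 -0.080 0.765 m, effort=1.806 20.067 -54.186 13.223 5.573 3.327 N·m.
t=0.300 s (step 30): theta=-0.681 0.593 1.688 -0.115 0.851 -0.057 rad, qd=-0.651 -0.059 1.994 -0.211 -1.247 0.929 rad/s, p_ee=0.867 -0.093 0.712 m, effort=-0.746 20.289 -55.388 13.006 5.698 3.337 N·m.
t=0.330 s (step 33): theta=-0.694 0.590 1.742 -0.124 0.812 -0.031 rad, qd=-0.273 -0.109 1.605 -0.350 -1.346 0.811 rad/s, p_ee=0.877 -0.104 0.664 m, effort=-2.871 19.613 -55.460 12.397 5.531 3.300 N·m.
t=0.360 s (step 36): theta=-0.698 0.587 1.784 -0.136 0.771 -0.008 rad, qd=0.035 -0.135 1.261 -0.468 -1.388 0.678 rad/s, p_ee=0.885 -0.113 0.622 m, effort=-4.637 18.376 -54.790 11.521 5.151 3.233 N·m.
t=0.390 s (step 39): theta=-0.693 0.582 1.818 -0.152 0.729 0.010 rad, qd=0.285 -0.149 0.963 -0.571 -1.388 0.536 rad/s, p_ee=0.892 -0.120 0.585 m, effort=-6.064 16.833 -53.647 10.489 4.633 3.151 N·m.
t=0.420 s (step 42): theta=-0.681 0.578 1.843 -0.170 0.688 0.024 rad, qd=0.491 -0.165 0.708 -0.659 -1.357 0.397 rad/s, p_ee=0.898 -0.126 0.552 m, effort=-7.195 15.158 -52.224 9.387 4.039 3.060 N·m.
t=0.450 s (step 45): theta=-0.664 0.572 1.861 -0.191 0.648 0.034 rad, qd=0.659 -0.186 0.493 -0.732 -1.310 0.266 rad/s, p_ee=0.903 -0.130 0.525 m, effort=-8.058 13.473 -50.661 8.276 3.414 2.965 N·m.
t=0.480 s (step 48): theta=-0.642 0.566 1.873 -0.214 0.609 0.040 rad, qd=0.797 -0.213 0.315 -0.789 -1.258 0.147 rad/s, p_ee=0.908 -0.134 0.501 m, effort=-8.681 11.851 -49.057 7.196 2.790 2.869 N·m.
t=0.510 s (step 51): theta=-0.616 0.559 1.880 -0.239 0.572 0.043 rad, qd=0.911 -0.244 0.171 -0.832 -1.208 0.044 rad/s, p_ee=0.913 -0.137 0.481 m, effort=-9.091 10.337 -47.480 6.174 2.185 2.775 N·m.
t=0.540 s (step 54): theta=-0.587 0.551 1.883 -0.264 0.537 0.044 rad, qd=1.009 -0.281 0.058 -0.875 -1.152 -0.007 rad/s, p_ee=0.917 -0.139 0.464 m, effort=-9.279 8.938 -45.875 5.216 1.608 2.670 N·m.
t=0.570 s (step 57): theta=-0.556 0.542 1.884 -0.291 0.503 0.044 rad, qd=1.090 -0.318 -0.026 -0.901 -1.117 -0.020 rad/s, p_ee=0.921 -0.141 0.449 m, effort=-9.299 7.659 -44.332 4.323 1.066 2.563 N·m.
t=0.600 s (step 60): theta=-0.522 0.532 1.882 -0.318 0.470 0.043 rad, qd=1.157 -0.347 -0.083 -0.914 -1.109 -0.031 rad/s, p_ee=0.924 -0.143 0.437 m, effort=-9.198 6.510 -42.983 3.501 0.553 2.472 N·m.
t=0.630 s (step 63): theta=-0.486 0.521 1.879 -0.346 0.437 0.042 rad, qd=1.222 -0.379 -0.124 -0.926 -1.117 -0.045 rad/s, p_ee=0.927 -0.144 0.427 m, effort=-8.998 5.468 -41.811 2.737 0.058 2.397 N·m.
t=0.660 s (step 66): theta=-0.448 0.509 1.874 -0.374 0.403 0.040 rad, qd=1.292 -0.420 -0.152 -0.938 -1.142 -0.064 rad/s, p_ee=0.930 -0.145 0.419 m, effort=-8.714 4.498 -40.757 2.014 -0.425 2.337 N·m.
t=0.690 s (step 69): theta=-0.408 0.496 1.870 -0.403 0.368 0.038 rad, qd=1.373 -0.477 -0.170 -0.950 -1.181 -0.086 rad/s, p_ee=0.932 -0.146 0.412 m, effort=-8.422 3.533 -39.759 1.299 -0.909 2.285 N·m.
t=0.720 s (step 72): theta=-0.366 0.480 1.864 -0.431 0.332 0.035 rad, qd=1.464 -0.560 -0.176 -0.953 -1.230 -0.109 rad/s, p_ee=0.934 -0.146 0.406 m, effort=-8.387 2.425 -38.779 0.525 -1.421 2.241 N·m.
t=0.750 s (step 75): theta=-0.320 0.461 1.859 -0.460 0.295 0.032 rad, qd=1.548 -0.678 -0.165 -0.926 -1.268 -0.130 rad/s, p_ee=0.935 -0.146 0.402 m, effort=-9.268 0.878 -37.881 -0.442 -2.008 2.198 N·m.
t=0.780 s (step 78): theta=-0.273 0.439 1.855 -0.486 0.257 0.028 rad, qd=1.577 -0.824 -0.129 -0.831 -1.247 -0.135 rad/s, p_ee=0.936 -0.146 0.398 m.


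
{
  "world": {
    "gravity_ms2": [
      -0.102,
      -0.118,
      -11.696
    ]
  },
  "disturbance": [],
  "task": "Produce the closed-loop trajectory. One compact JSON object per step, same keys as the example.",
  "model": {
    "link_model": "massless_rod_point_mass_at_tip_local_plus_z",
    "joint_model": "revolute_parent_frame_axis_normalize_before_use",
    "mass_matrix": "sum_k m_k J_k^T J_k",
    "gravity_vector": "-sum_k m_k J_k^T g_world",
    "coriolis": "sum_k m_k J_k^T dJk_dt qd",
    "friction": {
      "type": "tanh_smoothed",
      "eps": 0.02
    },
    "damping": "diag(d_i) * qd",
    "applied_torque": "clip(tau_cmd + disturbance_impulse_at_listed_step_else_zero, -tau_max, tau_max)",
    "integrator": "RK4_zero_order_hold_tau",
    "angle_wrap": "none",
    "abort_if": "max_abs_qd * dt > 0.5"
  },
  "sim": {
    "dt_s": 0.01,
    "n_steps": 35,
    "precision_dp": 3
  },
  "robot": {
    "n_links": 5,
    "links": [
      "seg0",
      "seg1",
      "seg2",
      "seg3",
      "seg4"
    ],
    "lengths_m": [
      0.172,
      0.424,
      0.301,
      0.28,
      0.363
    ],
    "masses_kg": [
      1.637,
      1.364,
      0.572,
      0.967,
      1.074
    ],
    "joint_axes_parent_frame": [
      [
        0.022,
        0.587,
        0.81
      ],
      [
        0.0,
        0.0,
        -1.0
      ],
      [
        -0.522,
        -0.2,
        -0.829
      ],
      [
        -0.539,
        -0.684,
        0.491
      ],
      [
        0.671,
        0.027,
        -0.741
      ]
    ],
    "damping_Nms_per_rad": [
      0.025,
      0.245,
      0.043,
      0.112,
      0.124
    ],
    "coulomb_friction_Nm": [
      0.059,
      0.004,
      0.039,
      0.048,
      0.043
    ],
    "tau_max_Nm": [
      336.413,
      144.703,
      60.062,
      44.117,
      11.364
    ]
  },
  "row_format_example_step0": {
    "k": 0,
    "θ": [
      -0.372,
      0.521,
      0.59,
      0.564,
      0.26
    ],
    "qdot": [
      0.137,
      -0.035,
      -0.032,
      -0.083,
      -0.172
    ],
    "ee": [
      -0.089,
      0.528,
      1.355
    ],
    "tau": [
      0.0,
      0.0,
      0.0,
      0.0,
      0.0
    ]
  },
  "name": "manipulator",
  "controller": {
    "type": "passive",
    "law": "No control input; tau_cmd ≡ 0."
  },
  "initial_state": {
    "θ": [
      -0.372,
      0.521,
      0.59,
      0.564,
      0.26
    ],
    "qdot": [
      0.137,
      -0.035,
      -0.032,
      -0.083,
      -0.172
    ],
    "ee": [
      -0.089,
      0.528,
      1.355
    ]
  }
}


{"k":1,"\u03b8":[-0.371,0.523,0.589,0.566,0.261],"qdot":[0.017,0.394,-0.168,0.399,0.344],"ee":[-0.089,0.527,1.355],"tau":[0.0,0.0,0.0,0.0,0.0]}
{"k":2,"\u03b8":[-0.372,0.529,0.587,0.572,0.267],"qdot":[-0.089,0.714,-0.255,0.792,0.744],"ee":[-0.089,0.528,1.354],"tau":[0.0,0.0,0.0,0.0,0.0]}
{"k":3,"\u03b8":[-0.373,0.537,0.584,0.581,0.276],"qdot":[-0.187,0.958,-0.306,1.123,1.072],"ee":[-0.088,0.529,1.352],"tau":[0.0,0.0,0.0,0.0,0.0]}
{"k":4,"\u03b8":[-0.375,0.548,0.581,0.594,0.288],"qdot":[-0.28,1.141,-0.327,1.405,1.344],"ee":[-0.088,0.53,1.35],"tau":[0.0,0.0,0.0,0.0,0.0]}
{"k":5,"\u03b8":[-0.379,0.56,0.578,0.609,0.302],"qdot":[-0.369,1.275,-0.323,1.65,1.575],"ee":[-0.087,0.532,1.347],"tau":[0.0,0.0,0.0,0.0,0.0]}
{"k":6,"\u03b8":[-0.383,0.573,0.574,0.627,0.319],"qdot":[-0.456,1.367,-0.301,1.865,1.774],"ee":[-0.087,0.535,1.343],"tau":[0.0,0.0,0.0,0.0,0.0]}
{"k":7,"\u03b8":[-0.388,0.587,0.572,0.647,0.338],"qdot":[-0.541,1.426,-0.263,2.059,1.949],"ee":[-0.087,0.538,1.339],"tau":[0.0,0.0,0.0,0.0,0.0]}
{"k":8,"\u03b8":[-0.394,0.601,0.569,0.668,0.358],"qdot":[-0.624,1.458,-0.213,2.237,2.105],"ee":[-0.086,0.542,1.334],"tau":[0.0,0.0,0.0,0.0,0.0]}
{"k":9,"\u03b8":[-0.4,0.616,0.567,0.691,0.38],"qdot":[-0.708,1.465,-0.153,2.403,2.246],"ee":[-0.086,0.547,1.328],"tau":[0.0,0.0,0.0,0.0,0.0]}
{"k":10,"\u03b8":[-0.408,0.631,0.566,0.716,0.403],"qdot":[-0.791,1.451,-0.085,2.56,2.375],"ee":[-0.085,0.551,1.322],"tau":[0.0,0.0,0.0,0.0,0.0]}
{"k":11,"\u03b8":[-0.416,0.645,0.566,0.742,0.427],"qdot":[-0.875,1.419,-0.01,2.712,2.494],"ee":[-0.084,0.557,1.315],"tau":[0.0,0.0,0.0,0.0,0.0]}
{"k":12,"\u03b8":[-0.425,0.659,0.566,0.77,0.453],"qdot":[-0.958,1.384,0.057,2.872,2.597],"ee":[-0.084,0.563,1.307],"tau":[0.0,0.0,0.0,0.0,0.0]}
{"k":13,"\u03b8":[-0.435,0.673,0.567,0.8,0.479],"qdot":[-1.041,1.334,0.128,3.03,2.689],"ee":[-0.083,0.569,1.298],"tau":[0.0,0.0,0.0,0.0,0.0]}
{"k":14,"\u03b8":[-0.446,0.686,0.568,0.831,0.507],"qdot":[-1.126,1.266,0.207,3.184,2.772],"ee":[-0.082,0.576,1.288],"tau":[0.0,0.0,0.0,0.0,0.0]}
{"k":15,"\u03b8":[-0.458,0.698,0.571,0.864,0.535],"qdot":[-1.212,1.182,0.293,3.334,2.845],"ee":[-0.081,0.584,1.277],"tau":[0.0,0.0,0.0,0.0,0.0]}
{"k":16,"\u03b8":[-0.47,0.709,0.574,0.898,0.563],"qdot":[-1.3,1.082,0.385,3.482,2.908],"ee":[-0.08,0.591,1.266],"tau":[0.0,0.0,0.0,0.0,0.0]}
{"k":17,"\u03b8":[-0.484,0.719,0.579,0.933,0.593],"qdot":[-1.389,0.968,0.485,3.628,2.96],"ee":[-0.079,0.599,1.254],"tau":[0.0,0.0,0.0,0.0,0.0]}
{"k":18,"\u03b8":[-0.498,0.728,0.584,0.97,0.623],"qdot":[-1.48,0.838,0.592,3.772,3.002],"ee":[-0.077,0.608,1.24],"tau":[0.0,0.0,0.0,0.0,0.0]}
{"k":19,"\u03b8":[-0.513,0.736,0.591,1.009,0.653],"qdot":[-1.574,0.694,0.705,3.915,3.032],"ee":[-0.076,0.617,1.226],"tau":[0.0,0.0,0.0,0.0,0.0]}
{"k":20,"\u03b8":[-0.53,0.742,0.598,1.048,0.683],"qdot":[-1.669,0.536,0.826,4.058,3.05],"ee":[-0.074,0.626,1.21],"tau":[0.0,0.0,0.0,0.0,0.0]}
{"k":21,"\u03b8":[-0.547,0.747,0.607,1.09,0.714],"qdot":[-1.767,0.365,0.954,4.2,3.054],"ee":[-0.072,0.635,1.194],"tau":[0.0,0.0,0.0,0.0,0.0]}
{"k":22,"\u03b8":[-0.565,0.75,0.617,1.132,0.744],"qdot":[-1.867,0.181,1.089,4.341,3.046],"ee":[-0.07,0.645,1.176],"tau":[0.0,0.0,0.0,0.0,0.0]}
{"k":23,"\u03b8":[-0.584,0.75,0.629,1.177,0.775],"qdot":[-1.97,-0.017,1.233,4.482,3.024],"ee":[-0.068,0.654,1.157],"tau":[0.0,0.0,0.0,0.0,0.0]}
{"k":24,"\u03b8":[-0.604,0.749,0.642,1.222,0.805],"qdot":[-2.076,-0.225,1.382,4.623,2.988],"ee":[-0.066,0.664,1.137],"tau":[0.0,0.0,0.0,0.0,0.0]}
{"k":25,"\u03b8":[-0.626,0.746,0.657,1.269,0.834],"qdot":[-2.185,-0.445,1.54,4.764,2.938],"ee":[-0.064,0.674,1.116],"tau":[0.0,0.0,0.0,0.0,0.0]}
{"k":26,"\u03b8":[-0.648,0.74,0.673,1.317,0.863],"qdot":[-2.297,-0.677,1.707,4.903,2.874],"ee":[-0.061,0.684,1.094],"tau":[0.0,0.0,0.0,0.0,0.0]}
{"k":27,"\u03b8":[-0.672,0.732,0.691,1.367,0.892],"qdot":[-2.413,-0.921,1.881,5.042,2.797],"ee":[-0.059,0.694,1.071],"tau":[0.0,0.0,0.0,0.0,0.0]}
{"k":28,"\u03b8":[-0.696,0.722,0.71,1.418,0.919],"qdot":[-2.533,-1.176,2.062,5.179,2.708],"ee":[-0.056,0.703,1.047],"tau":[0.0,0.0,0.0,0.0,0.0]}
{"k":29,"\u03b8":[-0.722,0.709,0.732,1.471,0.946],"qdot":[-2.656,-1.44,2.25,5.315,2.606],"ee":[-0.053,0.713,1.021],"tau":[0.0,0.0,0.0,0.0,0.0]}
{"k":30,"\u03b8":[-0.749,0.693,0.755,1.525,0.971],"qdot":[-2.785,-1.714,2.445,5.45,2.493],"ee":[-0.05,0.723,0.994],"tau":[0.0,0.0,0.0,0.0,0.0]}
{"k":31,"\u03b8":[-0.778,0.674,0.781,1.58,0.996],"qdot":[-2.918,-1.995,2.644,5.586,2.369],"ee":[-0.047,0.732,0.966],"tau":[0.0,0.0,0.0,0.0,0.0]}
{"k":32,"\u03b8":[-0.808,0.653,0.808,1.636,1.019],"qdot":[-3.056,-2.283,2.846,5.721,2.236],"ee":[-0.044,0.741,0.937],"tau":[0.0,0.0,0.0,0.0,0.0]}
{"k":33,"\u03b8":[-0.839,0.629,0.838,1.694,1.04],"qdot":[-3.201,-2.575,3.049,5.859,2.094],"ee":[-0.04,0.75,0.906],"tau":[0.0,0.0,0.0,0.0,0.0]}
{"k":34,"\u03b8":[-0.872,0.601,0.869,1.753,1.061],"qdot":[-3.351,-2.871,3.252,6.0,1.945],"ee":[-0.037,0.758,0.875],"tau":[0.0,0.0,0.0,0.0,0.0]}
{"k":35,"\u03b8":[-0.906,0.571,0.903,1.814,1.079],"qdot":[-3.509,-3.168,3.452,6.147,1.789],"ee":[-0.033,0.766,0.842]}


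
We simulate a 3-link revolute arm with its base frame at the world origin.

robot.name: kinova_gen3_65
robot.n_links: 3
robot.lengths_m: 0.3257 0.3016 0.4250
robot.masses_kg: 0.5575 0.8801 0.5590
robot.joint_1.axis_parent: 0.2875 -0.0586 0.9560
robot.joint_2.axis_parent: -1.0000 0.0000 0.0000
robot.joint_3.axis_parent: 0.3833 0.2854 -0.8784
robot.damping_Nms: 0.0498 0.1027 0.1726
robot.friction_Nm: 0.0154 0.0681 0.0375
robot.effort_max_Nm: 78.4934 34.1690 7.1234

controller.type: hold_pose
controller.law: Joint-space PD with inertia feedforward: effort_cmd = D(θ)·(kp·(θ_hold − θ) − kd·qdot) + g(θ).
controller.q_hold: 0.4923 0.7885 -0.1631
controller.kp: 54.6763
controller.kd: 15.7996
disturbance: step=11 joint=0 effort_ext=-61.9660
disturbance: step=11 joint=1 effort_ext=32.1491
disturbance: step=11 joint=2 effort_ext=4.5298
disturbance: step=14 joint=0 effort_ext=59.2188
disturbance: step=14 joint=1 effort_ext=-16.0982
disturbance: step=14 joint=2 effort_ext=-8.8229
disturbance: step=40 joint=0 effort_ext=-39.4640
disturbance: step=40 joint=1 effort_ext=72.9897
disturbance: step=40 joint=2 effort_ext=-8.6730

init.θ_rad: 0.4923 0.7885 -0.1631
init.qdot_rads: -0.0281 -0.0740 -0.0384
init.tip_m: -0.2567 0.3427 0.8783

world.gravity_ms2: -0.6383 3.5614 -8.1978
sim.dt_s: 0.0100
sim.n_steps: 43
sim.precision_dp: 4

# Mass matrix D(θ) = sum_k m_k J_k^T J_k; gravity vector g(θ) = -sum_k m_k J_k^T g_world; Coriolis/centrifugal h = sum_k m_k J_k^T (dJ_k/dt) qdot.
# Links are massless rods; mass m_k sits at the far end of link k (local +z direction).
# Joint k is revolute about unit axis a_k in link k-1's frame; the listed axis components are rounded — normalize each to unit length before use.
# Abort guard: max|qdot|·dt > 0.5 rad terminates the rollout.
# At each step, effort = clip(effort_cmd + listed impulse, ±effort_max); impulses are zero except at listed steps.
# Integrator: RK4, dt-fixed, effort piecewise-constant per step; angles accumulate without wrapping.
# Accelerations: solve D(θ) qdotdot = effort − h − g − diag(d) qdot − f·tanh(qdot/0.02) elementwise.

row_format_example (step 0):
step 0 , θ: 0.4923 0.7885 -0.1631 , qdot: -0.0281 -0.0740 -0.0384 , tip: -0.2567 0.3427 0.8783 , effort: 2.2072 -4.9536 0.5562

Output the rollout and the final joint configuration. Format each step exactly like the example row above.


step 1 , θ: 0.4921 0.7879 -0.1631 , qdot: -0.0141 -0.0502 0.0077 , tip: -0.2565 0.3424 0.8786 , effort: 2.2129 -5.0057 0.5640
step 2 , θ: 0.4920 0.7875 -0.1630 , qdot: -0.0103 -0.0395 0.0058 , tip: -0.2563 0.3423 0.8788 , effort: 2.2181 -5.0514 0.5741
step 3 , θ: 0.4919 0.7872 -0.1628 , qdot: -0.0070 -0.0303 0.0053 , tip: -0.2562 0.3421 0.8789 , effort: 2.2233 -5.0910 0.5826
step 4 , θ: 0.4919 0.7869 -0.1627 , qdot: -0.0048 -0.0230 0.0032 , tip: -0.2561 0.3420 0.8791 , effort: 2.2282 -5.1249 0.5899
step 5 , θ: 0.4919 0.7867 -0.1626 , qdot: -0.0030 -0.0170 0.0019 , tip: -0.2560 0.3419 0.8791 , effort: 2.2329 -5.1528 0.5958
step 6 , θ: 0.4919 0.7866 -0.1625 , qdot: -0.0020 -0.0125 -0.0005 , tip: -0.2560 0.3419 0.8792 , effort: 2.2374 -5.1757 0.6006
step 7 , θ: 0.4919 0.7865 -0.1624 , qdot: -0.0013 -0.0090 -0.0019 , tip: -0.2560 0.3418 0.8793 , effort: 2.2414 -5.1939 0.6043
step 8 , θ: 0.4919 0.7865 -0.1623 , qdot: -0.0010 -0.0064 -0.0037 , tip: -0.2559 0.3418 0.8793 , effort: 2.2451 -5.2085 0.6072
step 9 , θ: 0.4919 0.7865 -0.1622 , qdot: -0.0008 -0.0044 -0.0051 , tip: -0.2559 0.3418 0.8793 , effort: 2.2484 -5.2203 0.6095
step 10 , θ: 0.4919 0.7865 -0.1621 , qdot: -0.0008 -0.0029 -0.0064 , tip: -0.2559 0.3418 0.8793 , effort: 2.2513 -5.2298 0.6113
step 11 , θ: 0.4920 0.7865 -0.1620 , qdot: -0.0009 -0.0018 -0.0076 , tip: -0.2559 0.3418 0.8793 , effort: -59.7121 26.9117 5.1425
step 12 , θ: 0.4817 0.7865 -0.1620 , qdot: -2.0559 0.0064 -0.0014 , tip: -0.2520 0.3469 0.8785 , effort: 12.2049 -10.4581 -0.1018
step 13 , θ: 0.4629 0.7867 -0.1619 , qdot: -1.7113 0.0262 -0.0053 , tip: -0.2448 0.3562 0.8767 , effort: 10.9271 -9.9109 0.0196
step 14 , θ: 0.4473 0.7870 -0.1619 , qdot: -1.4152 0.0353 -0.0101 , tip: -0.2386 0.3639 0.8752 , effort: 69.0207 -25.4922 -7.1234
step 15 , θ: 0.4464 0.7910 -0.1573 , qdot: 1.2207 0.7272 0.8255 , tip: -0.2383 0.3661 0.8738 , effort: -0.6896 -6.2900 1.3737
step 16 , θ: 0.4573 0.7972 -0.1517 , qdot: 0.9710 0.5200 0.3234 , tip: -0.2431 0.3639 0.8725 , effort: -0.3227 -6.1708 1.3069
step 17 , θ: 0.4661 0.8017 -0.1499 , qdot: 0.7871 0.3781 0.0470 , tip: -0.2472 0.3618 0.8713 , effort: -0.0015 -6.0580 1.2362
step 18 , θ: 0.4733 0.8050 -0.1501 , qdot: 0.6587 0.2927 -0.0336 , tip: -0.2508 0.3600 0.8704 , effort: 0.2805 -5.9537 1.1616
step 19 , θ: 0.4794 0.8076 -0.1503 , qdot: 0.5627 0.2376 -0.0228 , tip: -0.2538 0.3583 0.8696 , effort: 0.5282 -5.8586 1.0894
step 20 , θ: 0.4846 0.8097 -0.1505 , qdot: 0.4782 0.1885 -0.0189 , tip: -0.2564 0.3569 0.8691 , effort: 0.7460 -5.7727 1.0261
step 21 , θ: 0.4890 0.8114 -0.1507 , qdot: 0.4046 0.1457 -0.0168 , tip: -0.2585 0.3555 0.8686 , effort: 0.9376 -5.6957 0.9704
step 22 , θ: 0.4927 0.8127 -0.1509 , qdot: 0.3405 0.1086 -0.0153 , tip: -0.2602 0.3543 0.8683 , effort: 1.1061 -5.6271 0.9214
step 23 , θ: 0.4959 0.8136 -0.1510 , qdot: 0.2848 0.0768 -0.0141 , tip: -0.2617 0.3532 0.8682 , effort: 1.2545 -5.5662 0.8783
step 24 , θ: 0.4985 0.8142 -0.1512 , qdot: 0.2364 0.0495 -0.0130 , tip: -0.2629 0.3522 0.8681 , effort: 1.3850 -5.5125 0.8404
step 25 , θ: 0.5006 0.8146 -0.1513 , qdot: 0.1947 0.0266 -0.0109 , tip: -0.2638 0.3513 0.8681 , effort: 1.4998 -5.4659 0.8072
step 26 , θ: 0.5024 0.8148 -0.1514 , qdot: 0.1599 0.0090 -0.0041 , tip: -0.2645 0.3505 0.8681 , effort: 1.6008 -5.4283 0.7784
step 27 , θ: 0.5038 0.8148 -0.1516 , qdot: 0.1304 -0.0044 0.0016 , tip: -0.2651 0.3498 0.8682 , effort: 1.6897 -5.4024 0.7549
step 28 , θ: 0.5050 0.8147 -0.1516 , qdot: 0.1056 -0.0143 0.0076 , tip: -0.2655 0.3492 0.8684 , effort: 1.7679 -5.3853 0.7355
step 29 , θ: 0.5059 0.8145 -0.1516 , qdot: 0.0842 -0.0222 0.0114 , tip: -0.2659 0.3486 0.8686 , effort: 1.8366 -5.3734 0.7194
step 30 , θ: 0.5066 0.8142 -0.1516 , qdot: 0.0659 -0.0285 0.0144 , tip: -0.2661 0.3481 0.8687 , effort: 1.8971 -5.3647 0.7056
step 31 , θ: 0.5072 0.8138 -0.1516 , qdot: 0.0501 -0.0336 0.0166 , tip: -0.2662 0.3477 0.8690 , effort: 1.9501 -5.3580 0.6938
step 32 , θ: 0.5076 0.8134 -0.1516 , qdot: 0.0365 -0.0376 0.0181 , tip: -0.2663 0.3473 0.8692 , effort: 1.9966 -5.3527 0.6837
step 33 , θ: 0.5079 0.8130 -0.1515 , qdot: 0.0250 -0.0408 0.0194 , tip: -0.2663 0.3469 0.8694 , effort: 2.0371 -5.3485 0.6750
step 34 , θ: 0.5081 0.8126 -0.1514 , qdot: 0.0153 -0.0430 0.0207 , tip: -0.2662 0.3466 0.8696 , effort: 2.0721 -5.3452 0.6675
step 35 , θ: 0.5081 0.8121 -0.1514 , qdot: 0.0073 -0.0445 0.0220 , tip: -0.2661 0.3463 0.8699 , effort: 2.1021 -5.3427 0.6611
step 36 , θ: 0.5082 0.8116 -0.1513 , qdot: 0.0008 -0.0454 0.0231 , tip: -0.2660 0.3461 0.8701 , effort: 2.1277 -5.3407 0.6558
step 37 , θ: 0.5081 0.8111 -0.1512 , qdot: -0.0046 -0.0459 0.0237 , tip: -0.2659 0.3458 0.8704 , effort: 2.1493 -5.3393 0.6514
step 38 , θ: 0.5080 0.8106 -0.1511 , qdot: -0.0091 -0.0460 0.0239 , tip: -0.2657 0.3456 0.8706 , effort: 2.1677 -5.3382 0.6477
step 39 , θ: 0.5079 0.8101 -0.1510 , qdot: -0.0126 -0.0458 0.0240 , tip: -0.2655 0.3454 0.8708 , effort: 2.1834 -5.3376 0.6447
step 40 , θ: 0.5077 0.8097 -0.1509 , qdot: -0.0155 -0.0453 0.0241 , tip: -0.2653 0.3453 0.8711 , effort: -37.2672 34.1690 -7.1234
step 41 , θ: 0.4920 0.7995 -0.2059 , qdot: -3.0633 -1.8308 -10.4654 , tip: -0.2663 0.3495 0.8684 , effort: 8.5526 -11.7360 1.6642
step 42 , θ: 0.4669 0.7869 -0.2849 , qdot: -1.9830 -0.7554 -5.5951 , tip: -0.2673 0.3571 0.8637 , effort: 7.7274 -10.9861 1.1791
step 43 , θ: 0.4506 0.7823 -0.3267 , qdot: -1.2901 -0.2180 -2.9172 , tip: -0.2671 0.3632 0.8600
final θ (rad): 0.4506 0.7823 -0.3267


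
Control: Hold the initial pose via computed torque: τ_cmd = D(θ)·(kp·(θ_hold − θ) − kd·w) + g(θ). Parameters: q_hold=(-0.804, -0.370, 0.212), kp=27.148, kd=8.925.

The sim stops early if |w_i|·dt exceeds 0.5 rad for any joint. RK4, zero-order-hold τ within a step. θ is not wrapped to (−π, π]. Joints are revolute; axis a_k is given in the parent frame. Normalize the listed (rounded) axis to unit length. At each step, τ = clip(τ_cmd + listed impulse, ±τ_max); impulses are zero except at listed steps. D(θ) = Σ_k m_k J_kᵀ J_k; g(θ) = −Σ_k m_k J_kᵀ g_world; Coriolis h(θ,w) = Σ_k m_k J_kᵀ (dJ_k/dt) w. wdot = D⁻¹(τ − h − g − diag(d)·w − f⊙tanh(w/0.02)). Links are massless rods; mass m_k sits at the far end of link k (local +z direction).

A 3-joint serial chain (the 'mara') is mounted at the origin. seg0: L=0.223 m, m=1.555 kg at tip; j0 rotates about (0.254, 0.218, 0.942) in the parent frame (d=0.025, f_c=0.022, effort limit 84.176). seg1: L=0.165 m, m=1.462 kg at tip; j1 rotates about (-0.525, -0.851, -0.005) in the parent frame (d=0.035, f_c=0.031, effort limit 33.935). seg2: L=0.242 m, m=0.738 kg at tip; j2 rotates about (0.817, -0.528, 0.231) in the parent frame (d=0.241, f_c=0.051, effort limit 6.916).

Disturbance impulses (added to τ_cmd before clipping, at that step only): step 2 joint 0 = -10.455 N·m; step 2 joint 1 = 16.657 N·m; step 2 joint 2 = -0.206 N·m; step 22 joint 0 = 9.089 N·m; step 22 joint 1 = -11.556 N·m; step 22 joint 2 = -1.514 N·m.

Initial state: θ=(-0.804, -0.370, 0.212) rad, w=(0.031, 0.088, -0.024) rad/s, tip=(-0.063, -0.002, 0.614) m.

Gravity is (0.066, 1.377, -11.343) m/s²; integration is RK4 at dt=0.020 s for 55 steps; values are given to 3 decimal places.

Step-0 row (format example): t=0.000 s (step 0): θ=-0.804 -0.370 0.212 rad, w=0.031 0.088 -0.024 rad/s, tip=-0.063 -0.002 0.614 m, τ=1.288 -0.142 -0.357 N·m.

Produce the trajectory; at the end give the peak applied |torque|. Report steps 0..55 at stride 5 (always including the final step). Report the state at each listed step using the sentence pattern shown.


t=0.100 s (step 5): θ=-0.804 -0.276 0.211 rad, w=0.027 1.408 -0.013 rad/s, tip=-0.072 0.034 0.616 m, τ=2.935 -2.998 -0.324 N·m.
t=0.200 s (step 10): θ=-0.805 -0.202 0.210 rad, w=-0.020 0.238 0.000 rad/s, tip=-0.080 0.064 0.616 m, τ=2.277 -2.159 -0.338 N·m.
t=0.300 s (step 15): θ=-0.805 -0.205 0.210 rad, w=0.023 -0.212 0.001 rad/s, tip=-0.079 0.063 0.616 m, τ=1.825 -1.451 -0.346 N·m.
t=0.400 s (step 20): θ=-0.802 -0.234 0.210 rad, w=0.024 -0.349 0.001 rad/s, tip=-0.076 0.051 0.616 m, τ=1.547 -0.936 -0.352 N·m.
t=0.500 s (step 25): θ=-0.677 -0.254 0.204 rad, w=1.804 -0.180 0.033 rad/s, tip=-0.059 0.016 0.619 m, τ=-0.072 1.250 -0.190 N·m.
t=0.600 s (step 30): θ=-0.590 -0.284 0.207 rad, w=0.196 -0.345 0.004 rad/s, tip=-0.043 -0.014 0.620 m, τ=0.354 0.785 -0.213 N·m.
t=0.700 s (step 35): θ=-0.593 -0.309 0.208 rad, w=-0.130 -0.124 0.014 rad/s, tip=-0.040 -0.022 0.618 m, τ=0.659 0.420 -0.233 N·m.
t=0.800 s (step 40): θ=-0.610 -0.314 0.210 rad, w=-0.217 -0.006 0.011 rad/s, tip=-0.042 -0.021 0.618 m, τ=0.870 0.139 -0.251 N·m.
t=0.900 s (step 45): θ=-0.635 -0.314 0.211 rad, w=-0.268 -0.003 0.010 rad/s, tip=-0.046 -0.016 0.618 m, τ=1.009 -0.034 -0.273 N·m.
t=1.000 s (step 50): θ=-0.661 -0.315 0.212 rad, w=-0.239 -0.003 0.009 rad/s, tip=-0.050 -0.011 0.618 m, τ=1.093 -0.134 -0.289 N·m.
t=1.100 s (step 55): θ=-0.682 -0.315 0.213 rad, w=-0.185 -0.003 0.008 rad/s, tip=-0.053 -0.007 0.617 m.
max |τ| (N·m): 16.535
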